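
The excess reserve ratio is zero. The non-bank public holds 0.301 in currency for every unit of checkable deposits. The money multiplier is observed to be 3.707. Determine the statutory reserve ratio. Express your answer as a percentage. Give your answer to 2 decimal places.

5.00%

Using m = 3.707. Since m = (1 + c)/(c + rr + e), the denominator satisfies c + rr + e = (1 + c)/m = (1 + 0.301) / 3.707 ≈ 0.350958.
With c = 0.301 and e = 0, the statutory reserve ratio is 0.350958 − 0.301 − 0 = 0.049958.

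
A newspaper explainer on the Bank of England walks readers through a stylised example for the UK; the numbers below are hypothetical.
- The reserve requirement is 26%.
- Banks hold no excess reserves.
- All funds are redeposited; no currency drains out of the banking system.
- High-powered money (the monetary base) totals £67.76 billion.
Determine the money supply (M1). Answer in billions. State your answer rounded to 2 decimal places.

With no currency drain or excess reserves, the money multiplier is m = 1/rr = 1/0.26 ≈ 3.84615.
Money supply M = m × MB = 3.84615 × 67.76 ≈ 260.6151 billion.

£260.62 billion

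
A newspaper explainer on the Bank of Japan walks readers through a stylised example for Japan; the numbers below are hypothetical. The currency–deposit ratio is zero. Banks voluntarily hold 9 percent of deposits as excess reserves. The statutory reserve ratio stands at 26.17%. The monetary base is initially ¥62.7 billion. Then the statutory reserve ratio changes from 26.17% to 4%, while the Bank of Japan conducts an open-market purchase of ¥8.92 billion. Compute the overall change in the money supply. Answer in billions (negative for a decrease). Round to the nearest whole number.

¥373 billion

Before: m₁ = 1 / (0.2617 + 0.09) ≈ 2.8433, MB₁ = 62.7, so M₁ = 2.8433 × 62.7 ≈ 178.2749 billion.
After: m₂ = 1 / (0.04 + 0.09) ≈ 7.6923, MB₂ = 62.7 + 8.92 = 71.62, so M₂ = 7.6923 × 71.62 ≈ 550.9225 billion.
ΔM = M₂ − M₁ = 550.9225 − 178.2749 = 372.6476 billion.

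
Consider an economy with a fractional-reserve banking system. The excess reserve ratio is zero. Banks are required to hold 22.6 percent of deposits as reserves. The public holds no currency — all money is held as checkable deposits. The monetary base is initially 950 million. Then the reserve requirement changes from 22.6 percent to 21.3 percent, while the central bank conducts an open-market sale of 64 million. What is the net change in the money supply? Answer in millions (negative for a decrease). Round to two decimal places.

-43.92 million

Before: m₁ = 1 / (0.226) ≈ 4.424779, MB₁ = 950, so M₁ = 4.424779 × 950 ≈ 4203.54 million.
After: m₂ = 1 / (0.213) ≈ 4.694836, MB₂ = 950 − 64 = 886, so M₂ = 4.694836 × 886 ≈ 4159.6247 million.
ΔM = M₂ − M₁ = 4159.6247 − 4203.54 = -43.9153 million.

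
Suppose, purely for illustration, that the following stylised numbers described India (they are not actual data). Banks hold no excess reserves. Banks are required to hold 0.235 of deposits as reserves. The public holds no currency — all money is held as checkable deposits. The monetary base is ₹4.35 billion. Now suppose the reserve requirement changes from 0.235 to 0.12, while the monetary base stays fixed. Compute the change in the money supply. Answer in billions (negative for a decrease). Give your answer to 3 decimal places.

Initially m₁ = 1 / (0.235) ≈ 4.25532, so M₁ = 4.25532 × 4.35 ≈ 18.5106 billion.
After the change m₂ = 1 / (0.12) ≈ 8.33333, so M₂ = 8.33333 × 4.35 ≈ 36.25 billion.
ΔM = M₂ − M₁ = 36.25 − 18.5106 = 17.7394 billion.

₹17.739 billion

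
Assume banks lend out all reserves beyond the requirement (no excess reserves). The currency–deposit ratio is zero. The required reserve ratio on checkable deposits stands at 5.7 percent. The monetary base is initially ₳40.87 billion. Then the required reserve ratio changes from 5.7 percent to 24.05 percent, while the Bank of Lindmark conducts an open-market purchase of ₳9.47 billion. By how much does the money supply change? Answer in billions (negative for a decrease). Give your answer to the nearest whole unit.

Before: m₁ = 1 / (0.057) ≈ 17.5439, MB₁ = 40.87, so M₁ = 17.5439 × 40.87 ≈ 717.0192 billion.
After: m₂ = 1 / (0.2405) ≈ 4.1580, MB₂ = 40.87 + 9.47 = 50.34, so M₂ = 4.1580 × 50.34 ≈ 209.3137 billion.
ΔM = M₂ − M₁ = 209.3137 − 717.0192 = -507.7055 billion.

-508 billion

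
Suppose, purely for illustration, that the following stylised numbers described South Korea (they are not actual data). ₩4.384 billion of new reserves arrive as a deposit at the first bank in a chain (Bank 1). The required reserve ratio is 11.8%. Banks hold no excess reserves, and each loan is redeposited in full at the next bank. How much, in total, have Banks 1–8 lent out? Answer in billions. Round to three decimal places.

₩20.768 billion

Bank i lends (1 − rr)^i of the original deposit: Bank 1 lends 4.384·0.8820 ≈ 3.8667, Bank 2 lends 4.384·0.8820² ≈ 3.4104, and so on.
Summing a geometric series: total = 4.384·[0.8820·(1 − 0.8820^8) / (1 − 0.8820)] ≈ 20.7679 billion.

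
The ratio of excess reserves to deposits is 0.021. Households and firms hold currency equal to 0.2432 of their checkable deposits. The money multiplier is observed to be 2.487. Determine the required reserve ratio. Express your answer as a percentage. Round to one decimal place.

Using m = 2.487. Since m = (1 + c)/(c + rr + e), the denominator satisfies c + rr + e = (1 + c)/m = (1 + 0.2432) / 2.487 ≈ 0.499879.
With c = 0.2432 and e = 0.021, the required reserve ratio is 0.499879 − 0.2432 − 0.021 = 0.235679.

23.6%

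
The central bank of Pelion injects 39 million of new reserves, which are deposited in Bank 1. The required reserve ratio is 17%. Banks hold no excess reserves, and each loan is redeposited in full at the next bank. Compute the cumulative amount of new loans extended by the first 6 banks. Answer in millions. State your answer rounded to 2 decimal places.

128.16 million

Bank i lends (1 − rr)^i of the original deposit: Bank 1 lends 39·0.8300 = 32.3700, Bank 2 lends 39·0.8300² = 26.8671, and so on.
Summing a geometric series: total = 39·[0.8300·(1 − 0.8300^6) / (1 − 0.8300)] ≈ 128.1585 million.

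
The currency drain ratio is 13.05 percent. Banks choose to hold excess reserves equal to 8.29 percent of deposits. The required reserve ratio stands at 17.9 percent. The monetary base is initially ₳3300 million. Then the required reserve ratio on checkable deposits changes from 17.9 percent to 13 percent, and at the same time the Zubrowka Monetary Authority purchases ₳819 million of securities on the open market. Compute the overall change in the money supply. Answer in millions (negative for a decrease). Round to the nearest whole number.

₳4053 million

Before: m₁ = (1 + 0.1305) / (0.179 + 0.0829 + 0.1305) ≈ 2.88099, MB₁ = 3300, so M₁ = 2.88099 × 3300 = 9507.267 million.
After: m₂ = (1 + 0.1305) / (0.13 + 0.0829 + 0.1305) ≈ 3.29208, MB₂ = 3300 + 819 = 4119, so M₂ = 3.29208 × 4119 ≈ 13560.0775 million.
ΔM = M₂ − M₁ = 13560.0775 − 9507.267 = 4052.8105 million.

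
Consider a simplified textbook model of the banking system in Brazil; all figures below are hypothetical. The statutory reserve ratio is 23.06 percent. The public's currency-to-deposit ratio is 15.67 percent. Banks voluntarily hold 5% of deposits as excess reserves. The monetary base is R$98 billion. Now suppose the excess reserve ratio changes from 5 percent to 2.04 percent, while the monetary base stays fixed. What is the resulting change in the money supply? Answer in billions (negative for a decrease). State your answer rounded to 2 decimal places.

R$18.82 billion

Initially m₁ = (1 + 0.1567) / (0.2306 + 0.05 + 0.1567) ≈ 2.64509, so M₁ = 2.64509 × 98 ≈ 259.2188 billion.
After the change m₂ = (1 + 0.1567) / (0.2306 + 0.0204 + 0.1567) ≈ 2.83714, so M₂ = 2.83714 × 98 ≈ 278.0397 billion.
ΔM = M₂ − M₁ = 278.0397 − 259.2188 = 18.8209 billion.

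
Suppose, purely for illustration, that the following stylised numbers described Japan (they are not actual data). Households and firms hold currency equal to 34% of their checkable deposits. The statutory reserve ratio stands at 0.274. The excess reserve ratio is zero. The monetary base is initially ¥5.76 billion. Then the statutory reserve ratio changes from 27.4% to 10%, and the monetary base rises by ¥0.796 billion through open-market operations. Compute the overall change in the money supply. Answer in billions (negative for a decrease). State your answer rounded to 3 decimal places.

¥7.395 billion

Before: m₁ = (1 + 0.34) / (0.274 + 0.34) ≈ 2.18241, MB₁ = 5.76, so M₁ = 2.18241 × 5.76 ≈ 12.5707 billion.
After: m₂ = (1 + 0.34) / (0.1 + 0.34) ≈ 3.04545, MB₂ = 5.76 + 0.796 = 6.556, so M₂ = 3.04545 × 6.556 ≈ 19.966 billion.
ΔM = M₂ − M₁ = 19.966 − 12.5707 = 7.3953 billion.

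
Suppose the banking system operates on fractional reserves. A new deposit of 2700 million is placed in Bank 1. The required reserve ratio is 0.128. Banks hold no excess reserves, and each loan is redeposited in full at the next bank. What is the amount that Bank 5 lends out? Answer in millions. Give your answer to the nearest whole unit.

1361 million

Each bank lends a fraction (1 − rr) = 0.8720 of the deposit it receives, so Bank 5 receives 2700·0.8720^4 and lends 2700·0.8720^5 ≈ 1361.2760 million.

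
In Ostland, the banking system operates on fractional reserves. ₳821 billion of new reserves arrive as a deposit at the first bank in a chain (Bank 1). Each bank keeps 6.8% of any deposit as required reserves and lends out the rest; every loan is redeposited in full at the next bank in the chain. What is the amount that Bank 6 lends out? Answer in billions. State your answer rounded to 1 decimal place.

₳538.1 billion

Each bank lends a fraction (1 − rr) = 0.9320 of the deposit it receives, so Bank 6 receives 821·0.9320^5 and lends 821·0.9320^6 ≈ 538.0698 billion.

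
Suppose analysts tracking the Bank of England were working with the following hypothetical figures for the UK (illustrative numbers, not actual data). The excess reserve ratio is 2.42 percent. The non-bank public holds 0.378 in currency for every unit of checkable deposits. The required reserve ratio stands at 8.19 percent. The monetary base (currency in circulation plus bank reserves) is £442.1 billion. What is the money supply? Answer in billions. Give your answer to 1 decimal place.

£1258.4 billion

The money multiplier is m = (1 + c) / (rr + e + c) = (1 + 0.378) / (0.0819 + 0.0242 + 0.378) ≈ 2.84652.
So M = m × MB = 2.84652 × 442.1 ≈ 1258.4465 billion.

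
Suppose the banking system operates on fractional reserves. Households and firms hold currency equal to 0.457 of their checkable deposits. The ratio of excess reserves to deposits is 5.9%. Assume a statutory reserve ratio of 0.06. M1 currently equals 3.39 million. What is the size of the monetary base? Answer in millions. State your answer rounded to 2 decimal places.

The money multiplier is m = (1 + c) / (rr + e + c) = (1 + 0.457) / (0.06 + 0.059 + 0.457) ≈ 2.5295.
MB = M / m = 3.39 / 2.5295 ≈ 1.3402 million.

1.34 million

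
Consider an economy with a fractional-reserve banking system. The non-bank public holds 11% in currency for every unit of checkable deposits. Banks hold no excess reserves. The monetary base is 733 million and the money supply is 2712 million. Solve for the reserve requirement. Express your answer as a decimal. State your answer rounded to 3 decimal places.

0.190

Using m = M/MB = 2712/733 ≈ 3.699864. Since m = (1 + c)/(c + rr + e), the denominator satisfies c + rr + e = (1 + c)/m = (1 + 0.11) / 3.699864 ≈ 0.300011.
With c = 0.11 and e = 0, the reserve requirement is 0.300011 − 0.11 − 0 = 0.190011.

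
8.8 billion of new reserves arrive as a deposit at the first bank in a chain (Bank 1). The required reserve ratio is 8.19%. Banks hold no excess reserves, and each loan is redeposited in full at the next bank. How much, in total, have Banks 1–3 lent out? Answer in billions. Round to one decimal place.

Bank i lends (1 − rr)^i of the original deposit: Bank 1 lends 8.8·0.9181 ≈ 8.0793, Bank 2 lends 8.8·0.9181² ≈ 7.4176, and so on.
Summing a geometric series: total = 8.8·[0.9181·(1 − 0.9181^3) / (1 − 0.9181)] ≈ 22.3070 billion.

22.3 billion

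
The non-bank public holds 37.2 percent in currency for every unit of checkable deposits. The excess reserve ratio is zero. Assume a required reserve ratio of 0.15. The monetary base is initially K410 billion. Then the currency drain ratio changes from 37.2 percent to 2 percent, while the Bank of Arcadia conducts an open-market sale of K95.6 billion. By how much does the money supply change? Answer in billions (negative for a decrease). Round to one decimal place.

Before: m₁ = (1 + 0.372) / (0.15 + 0.372) ≈ 2.62835, MB₁ = 410, so M₁ = 2.62835 × 410 = 1077.6235 billion.
After: m₂ = (1 + 0.02) / (0.15 + 0.02) = 6, MB₂ = 410 − 95.6 = 314.4, so M₂ = 6 × 314.4 = 1886.4 billion.
ΔM = M₂ − M₁ = 1886.4 − 1077.6235 = 808.7765 billion.

K808.8 billion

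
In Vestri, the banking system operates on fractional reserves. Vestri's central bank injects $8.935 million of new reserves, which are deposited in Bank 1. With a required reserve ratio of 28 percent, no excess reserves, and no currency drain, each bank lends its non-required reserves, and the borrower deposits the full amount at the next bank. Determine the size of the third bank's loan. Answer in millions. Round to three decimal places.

$3.335 million

Each bank lends a fraction (1 − rr) = 0.7200 of the deposit it receives, so Bank 3 receives 8.935·0.7200^2 and lends 8.935·0.7200^3 ≈ 3.3350 million.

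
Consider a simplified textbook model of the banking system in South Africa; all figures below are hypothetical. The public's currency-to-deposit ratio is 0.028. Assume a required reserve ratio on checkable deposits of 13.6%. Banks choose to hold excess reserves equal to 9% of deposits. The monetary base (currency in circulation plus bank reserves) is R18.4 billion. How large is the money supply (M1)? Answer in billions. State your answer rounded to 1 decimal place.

The money multiplier is m = (1 + c) / (rr + e + c) = (1 + 0.028) / (0.136 + 0.09 + 0.028) ≈ 4.0472.
So M = m × MB = 4.0472 × 18.4 ≈ 74.4685 billion.

R74.5 billion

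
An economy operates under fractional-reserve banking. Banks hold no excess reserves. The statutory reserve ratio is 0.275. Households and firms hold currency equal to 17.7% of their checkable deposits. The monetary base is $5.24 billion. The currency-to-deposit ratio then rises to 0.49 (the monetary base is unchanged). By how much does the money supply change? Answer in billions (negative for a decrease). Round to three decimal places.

Initially m₁ = (1 + 0.177) / (0.275 + 0.177) ≈ 2.60398, so M₁ = 2.60398 × 5.24 ≈ 13.6449 billion.
After the change m₂ = (1 + 0.49) / (0.275 + 0.49) ≈ 1.94771, so M₂ = 1.94771 × 5.24 ≈ 10.206 billion.
ΔM = M₂ − M₁ = 10.206 − 13.6449 = -3.4389 billion.

-3.439 billion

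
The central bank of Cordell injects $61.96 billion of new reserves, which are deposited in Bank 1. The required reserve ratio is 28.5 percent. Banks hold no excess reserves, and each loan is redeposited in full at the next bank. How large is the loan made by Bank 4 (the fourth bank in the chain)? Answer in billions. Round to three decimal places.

Each bank lends a fraction (1 − rr) = 0.7150 of the deposit it receives, so Bank 4 receives 61.96·0.7150^3 and lends 61.96·0.7150^4 ≈ 16.1933 billion.

$16.193 billion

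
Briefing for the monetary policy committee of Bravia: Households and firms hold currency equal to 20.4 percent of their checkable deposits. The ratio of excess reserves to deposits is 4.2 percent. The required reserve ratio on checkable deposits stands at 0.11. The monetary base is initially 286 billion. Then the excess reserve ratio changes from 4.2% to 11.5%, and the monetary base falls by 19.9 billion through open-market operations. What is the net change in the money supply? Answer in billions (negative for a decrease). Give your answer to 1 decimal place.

-220.4 billion

Before: m₁ = (1 + 0.204) / (0.11 + 0.042 + 0.204) ≈ 3.38202, MB₁ = 286, so M₁ = 3.38202 × 286 ≈ 967.2577 billion.
After: m₂ = (1 + 0.204) / (0.11 + 0.115 + 0.204) ≈ 2.80653, MB₂ = 286 − 19.9 = 266.1, so M₂ = 2.80653 × 266.1 ≈ 746.8176 billion.
ΔM = M₂ − M₁ = 746.8176 − 967.2577 = -220.4401 billion.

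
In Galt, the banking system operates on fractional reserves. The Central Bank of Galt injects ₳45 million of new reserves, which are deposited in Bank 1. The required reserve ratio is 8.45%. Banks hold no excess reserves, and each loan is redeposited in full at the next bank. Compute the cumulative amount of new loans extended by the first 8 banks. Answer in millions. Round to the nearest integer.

₳247 million

Bank i lends (1 − rr)^i of the original deposit: Bank 1 lends 45·0.9155 = 41.1975, Bank 2 lends 45·0.9155² ≈ 37.7163, and so on.
Summing a geometric series: total = 45·[0.9155·(1 − 0.9155^8) / (1 − 0.9155)] ≈ 246.9525 million.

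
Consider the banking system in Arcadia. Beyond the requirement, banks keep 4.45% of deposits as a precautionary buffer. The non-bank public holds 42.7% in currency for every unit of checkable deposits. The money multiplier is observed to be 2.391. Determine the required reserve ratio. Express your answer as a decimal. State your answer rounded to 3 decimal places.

Using m = 2.391. Since m = (1 + c)/(c + rr + e), the denominator satisfies c + rr + e = (1 + c)/m = (1 + 0.427) / 2.391 ≈ 0.596821.
With c = 0.427 and e = 0.0445, the required reserve ratio is 0.596821 − 0.427 − 0.0445 = 0.125321.

0.125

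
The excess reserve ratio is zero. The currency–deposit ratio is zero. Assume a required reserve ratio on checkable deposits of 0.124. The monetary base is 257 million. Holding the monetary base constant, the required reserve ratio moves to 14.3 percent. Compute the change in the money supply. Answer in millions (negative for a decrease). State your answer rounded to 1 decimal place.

-275.4 million

Initially m₁ = 1 / (0.124) ≈ 8.06452, so M₁ = 8.06452 × 257 ≈ 2072.5816 million.
After the change m₂ = 1 / (0.143) ≈ 6.99301, so M₂ = 6.99301 × 257 ≈ 1797.2036 million.
ΔM = M₂ − M₁ = 1797.2036 − 2072.5816 = -275.378 million.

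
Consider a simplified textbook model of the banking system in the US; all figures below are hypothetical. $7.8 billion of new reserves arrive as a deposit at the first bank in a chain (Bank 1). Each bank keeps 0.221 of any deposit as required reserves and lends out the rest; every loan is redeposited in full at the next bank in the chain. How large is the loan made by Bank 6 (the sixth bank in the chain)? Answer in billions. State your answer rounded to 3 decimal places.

$1.743 billion

Each bank lends a fraction (1 − rr) = 0.7790 of the deposit it receives, so Bank 6 receives 7.8·0.7790^5 and lends 7.8·0.7790^6 ≈ 1.7431 billion.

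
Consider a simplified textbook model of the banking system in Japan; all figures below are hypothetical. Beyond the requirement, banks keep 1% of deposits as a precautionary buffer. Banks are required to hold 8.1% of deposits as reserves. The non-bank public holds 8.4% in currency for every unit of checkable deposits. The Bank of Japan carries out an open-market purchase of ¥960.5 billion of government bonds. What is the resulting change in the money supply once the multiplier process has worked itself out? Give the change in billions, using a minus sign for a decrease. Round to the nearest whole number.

¥5950 billion

The money multiplier is m = (1 + c) / (rr + e + c) = (1 + 0.084) / (0.081 + 0.01 + 0.084) ≈ 6.1943.
The purchase adds 960.5 billion of base, so ΔM = m × ΔMB = 6.1943 × (+960.5) ≈ 5949.6251 billion.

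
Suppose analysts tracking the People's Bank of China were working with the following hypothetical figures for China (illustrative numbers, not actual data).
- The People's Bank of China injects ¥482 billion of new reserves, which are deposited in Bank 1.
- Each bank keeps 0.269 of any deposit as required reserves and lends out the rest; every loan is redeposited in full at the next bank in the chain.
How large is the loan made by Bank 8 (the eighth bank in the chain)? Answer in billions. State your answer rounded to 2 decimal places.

¥39.30 billion

Each bank lends a fraction (1 − rr) = 0.7310 of the deposit it receives, so Bank 8 receives 482·0.7310^7 and lends 482·0.7310^8 ≈ 39.2994 billion.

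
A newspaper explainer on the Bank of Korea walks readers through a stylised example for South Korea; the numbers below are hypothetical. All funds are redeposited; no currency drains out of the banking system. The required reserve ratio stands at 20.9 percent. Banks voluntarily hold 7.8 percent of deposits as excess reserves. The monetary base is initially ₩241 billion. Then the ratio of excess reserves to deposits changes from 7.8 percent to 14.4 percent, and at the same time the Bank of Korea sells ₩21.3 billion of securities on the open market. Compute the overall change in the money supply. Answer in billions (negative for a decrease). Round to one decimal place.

Before: m₁ = 1 / (0.209 + 0.078) ≈ 3.48432, MB₁ = 241, so M₁ = 3.48432 × 241 ≈ 839.7211 billion.
After: m₂ = 1 / (0.209 + 0.144) ≈ 2.83286, MB₂ = 241 − 21.3 = 219.7, so M₂ = 2.83286 × 219.7 ≈ 622.3793 billion.
ΔM = M₂ − M₁ = 622.3793 − 839.7211 = -217.3418 billion.

-217.3 billion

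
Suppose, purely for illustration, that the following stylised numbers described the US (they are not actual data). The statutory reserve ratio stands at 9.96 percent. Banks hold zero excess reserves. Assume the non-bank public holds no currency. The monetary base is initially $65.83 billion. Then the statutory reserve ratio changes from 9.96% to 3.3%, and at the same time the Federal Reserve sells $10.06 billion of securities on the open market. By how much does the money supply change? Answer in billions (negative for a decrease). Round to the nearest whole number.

Before: m₁ = 1 / (0.0996) ≈ 10.0402, MB₁ = 65.83, so M₁ = 10.0402 × 65.83 ≈ 660.9464 billion.
After: m₂ = 1 / (0.033) ≈ 30.3030, MB₂ = 65.83 − 10.06 = 55.77, so M₂ = 30.3030 × 55.77 ≈ 1689.9983 billion.
ΔM = M₂ − M₁ = 1689.9983 − 660.9464 = 1029.0519 billion.

$1029 billion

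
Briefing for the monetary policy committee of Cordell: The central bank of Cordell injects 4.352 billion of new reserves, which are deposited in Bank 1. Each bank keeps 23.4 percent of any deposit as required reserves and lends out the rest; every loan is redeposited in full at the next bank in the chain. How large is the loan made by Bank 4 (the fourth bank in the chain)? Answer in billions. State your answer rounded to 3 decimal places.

1.498 billion

Each bank lends a fraction (1 − rr) = 0.7660 of the deposit it receives, so Bank 4 receives 4.352·0.7660^3 and lends 4.352·0.7660^4 ≈ 1.4983 billion.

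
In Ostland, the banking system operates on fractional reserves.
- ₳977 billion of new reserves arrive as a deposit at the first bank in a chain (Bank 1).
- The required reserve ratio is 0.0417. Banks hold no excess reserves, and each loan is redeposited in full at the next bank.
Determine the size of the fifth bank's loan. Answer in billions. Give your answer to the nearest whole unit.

₳790 billion

Each bank lends a fraction (1 − rr) = 0.9583 of the deposit it receives, so Bank 5 receives 977·0.9583^4 and lends 977·0.9583^5 ≈ 789.5907 billion.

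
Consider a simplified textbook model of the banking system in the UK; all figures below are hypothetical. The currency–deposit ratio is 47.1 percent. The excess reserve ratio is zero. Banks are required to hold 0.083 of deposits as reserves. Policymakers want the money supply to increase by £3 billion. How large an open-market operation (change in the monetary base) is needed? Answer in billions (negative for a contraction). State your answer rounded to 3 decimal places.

The money multiplier is m = (1 + c) / (rr + c) = (1 + 0.471) / (0.083 + 0.471) ≈ 2.65523.
ΔMB = ΔM / m = (+3) / 2.65523 ≈ 1.1298 billion.

£1.130 billion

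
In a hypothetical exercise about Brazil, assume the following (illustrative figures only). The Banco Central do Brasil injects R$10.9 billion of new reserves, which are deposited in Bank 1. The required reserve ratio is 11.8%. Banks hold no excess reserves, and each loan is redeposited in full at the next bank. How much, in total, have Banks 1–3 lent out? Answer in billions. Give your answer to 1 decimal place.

R$25.6 billion

Bank i lends (1 − rr)^i of the original deposit: Bank 1 lends 10.9·0.8820 = 9.6138, Bank 2 lends 10.9·0.8820² ≈ 8.4794, and so on.
Summing a geometric series: total = 10.9·[0.8820·(1 − 0.8820^3) / (1 − 0.8820)] ≈ 25.5720 billion.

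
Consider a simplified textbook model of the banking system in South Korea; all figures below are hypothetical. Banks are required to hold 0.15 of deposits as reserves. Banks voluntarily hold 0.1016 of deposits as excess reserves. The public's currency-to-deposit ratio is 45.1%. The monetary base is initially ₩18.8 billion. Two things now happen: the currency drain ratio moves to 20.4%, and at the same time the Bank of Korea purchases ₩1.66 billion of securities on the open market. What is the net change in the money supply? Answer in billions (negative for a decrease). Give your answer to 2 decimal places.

Before: m₁ = (1 + 0.451) / (0.15 + 0.1016 + 0.451) ≈ 2.06519, MB₁ = 18.8, so M₁ = 2.06519 × 18.8 ≈ 38.8256 billion.
After: m₂ = (1 + 0.204) / (0.15 + 0.1016 + 0.204) ≈ 2.64267, MB₂ = 18.8 + 1.66 = 20.46, so M₂ = 2.64267 × 20.46 ≈ 54.069 billion.
ΔM = M₂ − M₁ = 54.069 − 38.8256 = 15.2434 billion.

₩15.24 billion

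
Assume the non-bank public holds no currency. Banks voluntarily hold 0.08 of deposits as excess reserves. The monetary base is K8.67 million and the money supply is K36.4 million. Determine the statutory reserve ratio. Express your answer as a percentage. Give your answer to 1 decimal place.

Using m = M/MB = 36.4/8.67 ≈ 4.198385. Since m = (1 + c)/(c + rr + e), the denominator satisfies c + rr + e = (1 + c)/m = (1 + 0) / 4.198385 ≈ 0.238187.
With c = 0 and e = 0.08, the statutory reserve ratio is 0.238187 − 0 − 0.08 = 0.158187.

15.8%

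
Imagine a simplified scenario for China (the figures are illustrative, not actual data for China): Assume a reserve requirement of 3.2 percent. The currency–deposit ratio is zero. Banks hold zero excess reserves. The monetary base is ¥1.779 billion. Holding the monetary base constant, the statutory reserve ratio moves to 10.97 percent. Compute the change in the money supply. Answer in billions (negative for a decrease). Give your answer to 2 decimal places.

-39.38 billion

Initially m₁ = 1 / (0.032) = 31.25, so M₁ = 31.25 × 1.779 ≈ 55.5938 billion.
After the change m₂ = 1 / (0.1097) ≈ 9.1158, so M₂ = 9.1158 × 1.779 ≈ 16.217 billion.
ΔM = M₂ − M₁ = 16.217 − 55.5938 = -39.3768 billion.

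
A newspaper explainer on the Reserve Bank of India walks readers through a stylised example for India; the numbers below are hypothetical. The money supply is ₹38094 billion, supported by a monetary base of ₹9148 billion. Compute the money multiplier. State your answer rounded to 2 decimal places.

The money multiplier is m = M / MB = 38094 / 9148 ≈ 4.16419.

4.16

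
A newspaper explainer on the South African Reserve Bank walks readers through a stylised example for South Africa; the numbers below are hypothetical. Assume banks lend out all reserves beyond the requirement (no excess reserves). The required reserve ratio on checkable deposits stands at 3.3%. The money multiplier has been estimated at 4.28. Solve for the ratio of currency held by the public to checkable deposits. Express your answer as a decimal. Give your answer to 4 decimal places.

0.2618

Using m = 4.28. From m = (1 + c)/(c + rr + e), rearranging gives 1 + c = m·(c + rr + e), so c·(1 − m) = m·(rr + e) − 1.
Hence c = [m·(rr + e) − 1]/(1 − m) = [4.28 × (0.033 + 0) − 1] / (1 − 4.28) ≈ 0.261817.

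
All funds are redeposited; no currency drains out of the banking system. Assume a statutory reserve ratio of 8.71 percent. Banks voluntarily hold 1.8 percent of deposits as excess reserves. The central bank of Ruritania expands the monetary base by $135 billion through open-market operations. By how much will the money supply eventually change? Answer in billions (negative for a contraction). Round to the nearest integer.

The money multiplier is m = 1 / (rr + e) = 1 / (0.0871 + 0.018) ≈ 9.5147.
The purchase adds 135 billion of base, so ΔM = m × ΔMB = 9.5147 × (+135) = 1284.4845 billion.

$1284 billion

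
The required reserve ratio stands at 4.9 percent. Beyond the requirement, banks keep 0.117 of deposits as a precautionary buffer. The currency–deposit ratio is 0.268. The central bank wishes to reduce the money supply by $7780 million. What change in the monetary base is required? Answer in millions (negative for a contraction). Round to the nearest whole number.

-2663 million

The money multiplier is m = (1 + c) / (rr + e + c) = (1 + 0.268) / (0.049 + 0.117 + 0.268) ≈ 2.92166.
ΔMB = ΔM / m = (−7780) / 2.92166 ≈ -2662.8697 million.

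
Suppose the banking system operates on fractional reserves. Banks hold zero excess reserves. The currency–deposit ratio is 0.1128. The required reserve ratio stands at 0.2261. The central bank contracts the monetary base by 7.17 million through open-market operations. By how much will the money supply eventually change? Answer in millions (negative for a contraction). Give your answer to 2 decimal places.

The money multiplier is m = (1 + c) / (rr + c) = (1 + 0.1128) / (0.2261 + 0.1128) ≈ 3.2836.
The sale removes 7.17 million of base, so ΔM = m × ΔMB = 3.2836 × (−7.17) ≈ -23.5434 million.

-23.54 million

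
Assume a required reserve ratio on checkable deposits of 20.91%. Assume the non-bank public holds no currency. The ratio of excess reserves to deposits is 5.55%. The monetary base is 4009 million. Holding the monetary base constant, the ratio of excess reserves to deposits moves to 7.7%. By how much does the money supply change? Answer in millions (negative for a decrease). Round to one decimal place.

-1138.6 million

Initially m₁ = 1 / (0.2091 + 0.0555) ≈ 3.779289, so M₁ = 3.779289 × 4009 ≈ 15151.1696 million.
After the change m₂ = 1 / (0.2091 + 0.077) ≈ 3.495281, so M₂ = 3.495281 × 4009 ≈ 14012.5815 million.
ΔM = M₂ − M₁ = 14012.5815 − 15151.1696 = -1138.5881 million.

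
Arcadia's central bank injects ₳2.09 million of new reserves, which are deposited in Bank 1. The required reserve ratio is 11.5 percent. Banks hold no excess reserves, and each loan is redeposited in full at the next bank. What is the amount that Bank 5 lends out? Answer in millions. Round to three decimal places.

₳1.135 million

Each bank lends a fraction (1 − rr) = 0.8850 of the deposit it receives, so Bank 5 receives 2.09·0.8850^4 and lends 2.09·0.8850^5 ≈ 1.1347 million.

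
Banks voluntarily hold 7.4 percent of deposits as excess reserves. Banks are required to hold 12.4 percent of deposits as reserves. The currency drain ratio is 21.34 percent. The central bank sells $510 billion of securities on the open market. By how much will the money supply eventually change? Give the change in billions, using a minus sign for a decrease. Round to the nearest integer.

-1504 billion

The money multiplier is m = (1 + c) / (rr + e + c) = (1 + 0.2134) / (0.124 + 0.074 + 0.2134) ≈ 2.9494.
The sale removes 510 billion of base, so ΔM = m × ΔMB = 2.9494 × (−510) = -1504.194 billion.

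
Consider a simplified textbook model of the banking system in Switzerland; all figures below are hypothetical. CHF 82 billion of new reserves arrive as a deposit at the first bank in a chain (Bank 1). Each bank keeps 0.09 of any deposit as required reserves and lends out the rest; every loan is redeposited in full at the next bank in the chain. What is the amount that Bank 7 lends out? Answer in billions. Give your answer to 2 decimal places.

Each bank lends a fraction (1 − rr) = 0.9100 of the deposit it receives, so Bank 7 receives 82·0.9100^6 and lends 82·0.9100^7 ≈ 42.3744 billion.

CHF 42.37 billion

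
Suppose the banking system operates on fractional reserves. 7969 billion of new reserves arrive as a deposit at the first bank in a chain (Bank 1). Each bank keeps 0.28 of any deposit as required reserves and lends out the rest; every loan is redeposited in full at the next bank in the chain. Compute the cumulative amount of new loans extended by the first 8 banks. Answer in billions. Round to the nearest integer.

Bank i lends (1 − rr)^i of the original deposit: Bank 1 lends 7969·0.7200 = 5737.6800, Bank 2 lends 7969·0.7200² = 4131.1296, and so on.
Summing a geometric series: total = 7969·[0.7200·(1 − 0.7200^8) / (1 − 0.7200)] ≈ 19011.7942 billion.

19012 billion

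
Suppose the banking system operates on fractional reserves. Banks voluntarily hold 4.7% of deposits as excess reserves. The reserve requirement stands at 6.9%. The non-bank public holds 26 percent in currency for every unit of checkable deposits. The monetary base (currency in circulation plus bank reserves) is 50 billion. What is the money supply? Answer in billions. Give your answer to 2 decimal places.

The money multiplier is m = (1 + c) / (rr + e + c) = (1 + 0.26) / (0.069 + 0.047 + 0.26) ≈ 3.35106.
So M = m × MB = 3.35106 × 50 = 167.553 billion.

167.55 billion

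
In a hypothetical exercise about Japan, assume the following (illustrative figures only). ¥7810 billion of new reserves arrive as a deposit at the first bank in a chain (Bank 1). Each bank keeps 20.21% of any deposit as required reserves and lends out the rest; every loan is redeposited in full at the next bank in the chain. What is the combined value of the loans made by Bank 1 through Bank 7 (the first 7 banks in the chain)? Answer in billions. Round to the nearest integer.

Bank i lends (1 − rr)^i of the original deposit: Bank 1 lends 7810·0.7979 = 6231.5990, Bank 2 lends 7810·0.7979² ≈ 4972.1928, and so on.
Summing a geometric series: total = 7810·[0.7979·(1 − 0.7979^7) / (1 − 0.7979)] ≈ 24485.7163 billion.

¥24486 billion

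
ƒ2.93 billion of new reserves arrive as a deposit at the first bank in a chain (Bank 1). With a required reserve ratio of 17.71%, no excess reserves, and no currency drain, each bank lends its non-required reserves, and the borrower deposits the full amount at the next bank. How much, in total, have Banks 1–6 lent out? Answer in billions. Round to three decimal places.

ƒ9.387 billion

Bank i lends (1 − rr)^i of the original deposit: Bank 1 lends 2.93·0.8229 ≈ 2.4111, Bank 2 lends 2.93·0.8229² ≈ 1.9841, and so on.
Summing a geometric series: total = 2.93·[0.8229·(1 − 0.8229^6) / (1 − 0.8229)] ≈ 9.3869 billion.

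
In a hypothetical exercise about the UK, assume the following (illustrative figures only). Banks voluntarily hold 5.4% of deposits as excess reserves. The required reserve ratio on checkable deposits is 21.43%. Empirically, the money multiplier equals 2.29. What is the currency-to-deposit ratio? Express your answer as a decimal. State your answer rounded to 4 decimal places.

0.2989

Using m = 2.29. From m = (1 + c)/(c + rr + e), rearranging gives 1 + c = m·(c + rr + e), so c·(1 − m) = m·(rr + e) − 1.
Hence c = [m·(rr + e) − 1]/(1 − m) = [2.29 × (0.2143 + 0.054) − 1] / (1 − 2.29) ≈ 0.298909.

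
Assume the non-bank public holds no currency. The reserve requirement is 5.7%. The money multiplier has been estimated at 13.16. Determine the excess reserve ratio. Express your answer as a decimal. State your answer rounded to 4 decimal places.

0.0190

Using m = 13.16. Since m = (1 + c)/(c + rr + e), the denominator satisfies c + rr + e = (1 + c)/m = (1 + 0) / 13.16 ≈ 0.075988.
With c = 0 and rr = 0.057, the excess reserve ratio is 0.075988 − 0 − 0.057 = 0.018988.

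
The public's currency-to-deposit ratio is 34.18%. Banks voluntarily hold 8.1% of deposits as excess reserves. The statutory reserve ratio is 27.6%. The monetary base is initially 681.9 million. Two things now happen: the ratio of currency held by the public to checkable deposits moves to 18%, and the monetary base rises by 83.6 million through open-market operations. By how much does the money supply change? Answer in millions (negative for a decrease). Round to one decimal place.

372.8 million

Before: m₁ = (1 + 0.3418) / (0.276 + 0.081 + 0.3418) ≈ 1.92015, MB₁ = 681.9, so M₁ = 1.92015 × 681.9 ≈ 1309.3503 million.
After: m₂ = (1 + 0.18) / (0.276 + 0.081 + 0.18) ≈ 2.19739, MB₂ = 681.9 + 83.6 = 765.5, so M₂ = 2.19739 × 765.5 ≈ 1682.102 million.
ΔM = M₂ − M₁ = 1682.102 − 1309.3503 = 372.7517 million.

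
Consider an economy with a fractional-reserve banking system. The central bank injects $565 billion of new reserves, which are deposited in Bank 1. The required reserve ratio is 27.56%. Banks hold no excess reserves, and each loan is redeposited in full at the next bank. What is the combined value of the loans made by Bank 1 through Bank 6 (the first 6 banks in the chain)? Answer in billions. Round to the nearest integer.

Bank i lends (1 − rr)^i of the original deposit: Bank 1 lends 565·0.7244 = 409.2860, Bank 2 lends 565·0.7244² ≈ 296.4868, and so on.
Summing a geometric series: total = 565·[0.7244·(1 − 0.7244^6) / (1 − 0.7244)] ≈ 1270.4782 billion.

$1270 billion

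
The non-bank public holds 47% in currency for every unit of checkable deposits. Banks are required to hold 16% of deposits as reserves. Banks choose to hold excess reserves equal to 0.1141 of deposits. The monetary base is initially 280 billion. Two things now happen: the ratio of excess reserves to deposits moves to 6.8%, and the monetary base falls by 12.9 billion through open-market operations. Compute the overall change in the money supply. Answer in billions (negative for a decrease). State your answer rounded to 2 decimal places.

Before: m₁ = (1 + 0.47) / (0.16 + 0.1141 + 0.47) ≈ 1.975541, MB₁ = 280, so M₁ = 1.975541 × 280 ≈ 553.1515 billion.
After: m₂ = (1 + 0.47) / (0.16 + 0.068 + 0.47) ≈ 2.106017, MB₂ = 280 − 12.9 = 267.1, so M₂ = 2.106017 × 267.1 ≈ 562.5171 billion.
ΔM = M₂ − M₁ = 562.5171 − 553.1515 = 9.3656 billion.

9.37 billion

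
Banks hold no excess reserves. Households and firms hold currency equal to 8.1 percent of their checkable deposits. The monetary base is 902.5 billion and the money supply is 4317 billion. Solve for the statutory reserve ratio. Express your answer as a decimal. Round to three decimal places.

0.145

Using m = M/MB = 4317/902.5 ≈ 4.783380. Since m = (1 + c)/(c + rr + e), the denominator satisfies c + rr + e = (1 + c)/m = (1 + 0.081) / 4.783380 ≈ 0.225991.
With c = 0.081 and e = 0, the statutory reserve ratio is 0.225991 − 0.081 − 0 = 0.144991.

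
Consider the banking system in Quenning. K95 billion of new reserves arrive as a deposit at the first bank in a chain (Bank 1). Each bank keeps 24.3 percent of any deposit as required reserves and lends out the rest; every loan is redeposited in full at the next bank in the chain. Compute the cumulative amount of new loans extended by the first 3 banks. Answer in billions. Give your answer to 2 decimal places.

K167.57 billion

Bank i lends (1 − rr)^i of the original deposit: Bank 1 lends 95·0.7570 = 71.9150, Bank 2 lends 95·0.7570² ≈ 54.4397, and so on.
Summing a geometric series: total = 95·[0.7570·(1 − 0.7570^3) / (1 − 0.7570)] ≈ 167.5655 billion.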